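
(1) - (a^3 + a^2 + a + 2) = -a^3 - a^2 - a - 1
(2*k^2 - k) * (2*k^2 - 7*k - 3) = 4*k^4 - 16*k^3 + k^2 + 3*k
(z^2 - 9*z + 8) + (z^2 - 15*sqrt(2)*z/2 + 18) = 2*z^2 - 15*sqrt(2)*z/2 - 9*z + 26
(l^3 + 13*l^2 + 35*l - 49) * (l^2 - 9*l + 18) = l^5 + 4*l^4 - 64*l^3 - 130*l^2 + 1071*l - 882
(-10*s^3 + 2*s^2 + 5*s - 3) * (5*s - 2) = -50*s^4 + 30*s^3 + 21*s^2 - 25*s + 6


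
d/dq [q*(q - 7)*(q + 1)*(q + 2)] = 4*q^3 - 12*q^2 - 38*q - 14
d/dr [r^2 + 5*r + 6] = 2*r + 5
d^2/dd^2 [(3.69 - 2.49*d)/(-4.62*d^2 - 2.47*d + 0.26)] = ((21.795 - 69.0228*d)*(4.62*d^2 + 2.47*d - 0.26) + (2.49*d - 3.69)*(9.24*d + 2.47)*(18.48*d + 4.94))/(4.62*d^2 + 2.47*d - 0.26)^3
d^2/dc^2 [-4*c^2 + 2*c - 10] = -8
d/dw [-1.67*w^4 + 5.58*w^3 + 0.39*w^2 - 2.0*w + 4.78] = -6.68*w^3 + 16.74*w^2 + 0.78*w - 2.0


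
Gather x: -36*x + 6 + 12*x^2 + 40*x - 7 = 12*x^2 + 4*x - 1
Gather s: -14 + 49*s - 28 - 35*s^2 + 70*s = -35*s^2 + 119*s - 42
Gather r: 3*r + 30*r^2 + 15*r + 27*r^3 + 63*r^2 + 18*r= 27*r^3 + 93*r^2 + 36*r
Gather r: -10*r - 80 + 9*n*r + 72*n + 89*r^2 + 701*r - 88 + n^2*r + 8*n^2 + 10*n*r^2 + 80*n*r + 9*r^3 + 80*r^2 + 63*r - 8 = 8*n^2 + 72*n + 9*r^3 + r^2*(10*n + 169) + r*(n^2 + 89*n + 754) - 176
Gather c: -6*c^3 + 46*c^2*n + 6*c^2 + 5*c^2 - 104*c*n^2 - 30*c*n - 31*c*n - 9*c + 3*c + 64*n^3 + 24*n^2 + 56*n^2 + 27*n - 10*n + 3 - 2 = -6*c^3 + c^2*(46*n + 11) + c*(-104*n^2 - 61*n - 6) + 64*n^3 + 80*n^2 + 17*n + 1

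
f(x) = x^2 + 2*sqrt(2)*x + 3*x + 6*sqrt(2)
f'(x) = 2*x + 2*sqrt(2) + 3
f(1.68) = 21.10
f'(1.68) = 9.19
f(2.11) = 25.24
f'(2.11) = 10.05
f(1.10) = 16.11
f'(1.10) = 8.03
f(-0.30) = 6.83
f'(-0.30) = 5.23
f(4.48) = 54.67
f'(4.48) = 14.79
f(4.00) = 47.80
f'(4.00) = 13.83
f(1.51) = 19.57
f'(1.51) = 8.85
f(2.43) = 28.55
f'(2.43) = 10.69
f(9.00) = 141.94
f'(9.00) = 23.83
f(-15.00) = 146.06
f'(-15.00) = -24.17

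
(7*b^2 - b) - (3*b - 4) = 7*b^2 - 4*b + 4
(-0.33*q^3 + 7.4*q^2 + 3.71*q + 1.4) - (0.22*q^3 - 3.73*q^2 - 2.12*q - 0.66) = -0.55*q^3 + 11.13*q^2 + 5.83*q + 2.06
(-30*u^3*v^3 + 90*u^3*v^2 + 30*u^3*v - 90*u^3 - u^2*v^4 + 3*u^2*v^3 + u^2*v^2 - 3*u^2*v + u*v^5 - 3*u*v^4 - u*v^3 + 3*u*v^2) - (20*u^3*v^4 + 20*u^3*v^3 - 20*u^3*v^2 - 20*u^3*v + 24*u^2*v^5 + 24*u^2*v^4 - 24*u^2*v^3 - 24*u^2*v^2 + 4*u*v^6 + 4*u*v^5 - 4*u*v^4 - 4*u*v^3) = -20*u^3*v^4 - 50*u^3*v^3 + 110*u^3*v^2 + 50*u^3*v - 90*u^3 - 24*u^2*v^5 - 25*u^2*v^4 + 27*u^2*v^3 + 25*u^2*v^2 - 3*u^2*v - 4*u*v^6 - 3*u*v^5 + u*v^4 + 3*u*v^3 + 3*u*v^2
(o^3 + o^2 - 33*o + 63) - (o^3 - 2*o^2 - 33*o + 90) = 3*o^2 - 27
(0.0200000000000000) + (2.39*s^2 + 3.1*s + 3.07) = 2.39*s^2 + 3.1*s + 3.09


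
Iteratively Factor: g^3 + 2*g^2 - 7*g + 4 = (g + 4)*(g^2 - 2*g + 1) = (g - 1)*(g + 4)*(g - 1)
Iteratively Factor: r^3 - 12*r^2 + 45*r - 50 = (r - 5)*(r^2 - 7*r + 10) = (r - 5)*(r - 2)*(r - 5)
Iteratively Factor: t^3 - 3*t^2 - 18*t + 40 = (t - 2)*(t^2 - t - 20) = (t - 5)*(t - 2)*(t + 4)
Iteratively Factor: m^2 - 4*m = (m - 4)*(m)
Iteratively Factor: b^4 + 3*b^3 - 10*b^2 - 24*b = (b - 3)*(b^3 + 6*b^2 + 8*b) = (b - 3)*(b + 4)*(b^2 + 2*b) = b*(b - 3)*(b + 4)*(b + 2)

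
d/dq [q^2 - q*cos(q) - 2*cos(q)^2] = q*sin(q) + 2*q + 2*sin(2*q) - cos(q)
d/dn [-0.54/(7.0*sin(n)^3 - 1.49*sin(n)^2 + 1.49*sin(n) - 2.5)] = (11.34*sin(n)^2 - 1.6092*sin(n) + 0.8046)*cos(n)/(7.0*sin(n)^3 - 1.49*sin(n)^2 + 1.49*sin(n) - 2.5)^2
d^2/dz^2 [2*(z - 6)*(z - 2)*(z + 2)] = 12*z - 24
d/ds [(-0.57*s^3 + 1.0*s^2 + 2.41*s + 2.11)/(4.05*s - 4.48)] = (-4.617*s^3 + 11.7108*s^2 - 8.96*s - 19.3423)/(16.4025*s^2 - 36.288*s + 20.0704)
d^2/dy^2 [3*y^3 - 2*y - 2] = 18*y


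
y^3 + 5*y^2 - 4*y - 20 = (y - 2)*(y + 2)*(y + 5)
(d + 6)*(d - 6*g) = d^2 - 6*d*g + 6*d - 36*g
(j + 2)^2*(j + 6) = j^3 + 10*j^2 + 28*j + 24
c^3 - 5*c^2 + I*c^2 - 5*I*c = c*(c - 5)*(c + I)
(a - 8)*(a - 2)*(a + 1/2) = a^3 - 19*a^2/2 + 11*a + 8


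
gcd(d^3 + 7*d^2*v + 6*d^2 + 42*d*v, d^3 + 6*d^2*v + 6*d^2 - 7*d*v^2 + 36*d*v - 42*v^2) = d^2 + 7*d*v + 6*d + 42*v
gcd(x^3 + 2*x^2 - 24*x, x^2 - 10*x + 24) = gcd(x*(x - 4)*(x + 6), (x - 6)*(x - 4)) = x - 4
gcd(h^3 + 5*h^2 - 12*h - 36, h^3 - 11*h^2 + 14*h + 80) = h + 2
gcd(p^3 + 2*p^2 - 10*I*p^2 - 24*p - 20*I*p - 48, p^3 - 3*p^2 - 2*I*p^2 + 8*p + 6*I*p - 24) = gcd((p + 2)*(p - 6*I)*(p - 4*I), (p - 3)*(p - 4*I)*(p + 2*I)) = p - 4*I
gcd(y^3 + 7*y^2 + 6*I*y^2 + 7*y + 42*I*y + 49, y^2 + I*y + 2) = y - I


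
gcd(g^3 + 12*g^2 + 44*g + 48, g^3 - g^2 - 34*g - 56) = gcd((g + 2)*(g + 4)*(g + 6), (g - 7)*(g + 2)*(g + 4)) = g^2 + 6*g + 8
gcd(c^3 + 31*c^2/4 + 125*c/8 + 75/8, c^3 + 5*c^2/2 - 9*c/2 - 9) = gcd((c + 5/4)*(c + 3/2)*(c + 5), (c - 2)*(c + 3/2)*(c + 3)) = c + 3/2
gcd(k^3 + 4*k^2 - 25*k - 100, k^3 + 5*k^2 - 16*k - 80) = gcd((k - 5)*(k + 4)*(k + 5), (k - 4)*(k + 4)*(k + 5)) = k^2 + 9*k + 20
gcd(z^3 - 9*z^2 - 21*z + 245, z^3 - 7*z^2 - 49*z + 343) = z^2 - 14*z + 49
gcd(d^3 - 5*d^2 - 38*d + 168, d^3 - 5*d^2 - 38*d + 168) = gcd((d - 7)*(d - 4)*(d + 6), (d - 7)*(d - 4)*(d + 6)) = d^3 - 5*d^2 - 38*d + 168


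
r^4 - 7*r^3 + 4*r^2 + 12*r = r*(r - 6)*(r - 2)*(r + 1)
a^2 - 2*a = a*(a - 2)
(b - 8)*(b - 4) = b^2 - 12*b + 32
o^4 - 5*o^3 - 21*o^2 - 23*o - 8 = (o - 8)*(o + 1)^3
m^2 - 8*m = m*(m - 8)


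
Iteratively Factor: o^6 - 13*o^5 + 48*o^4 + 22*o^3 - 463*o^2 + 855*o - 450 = (o - 5)*(o^5 - 8*o^4 + 8*o^3 + 62*o^2 - 153*o + 90) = (o - 5)*(o - 2)*(o^4 - 6*o^3 - 4*o^2 + 54*o - 45) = (o - 5)*(o - 2)*(o + 3)*(o^3 - 9*o^2 + 23*o - 15) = (o - 5)^2*(o - 2)*(o + 3)*(o^2 - 4*o + 3) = (o - 5)^2*(o - 2)*(o - 1)*(o + 3)*(o - 3)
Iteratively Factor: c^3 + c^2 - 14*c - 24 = (c + 2)*(c^2 - c - 12) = (c - 4)*(c + 2)*(c + 3)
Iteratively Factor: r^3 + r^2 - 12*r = (r - 3)*(r^2 + 4*r) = (r - 3)*(r + 4)*(r)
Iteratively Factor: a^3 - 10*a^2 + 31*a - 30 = (a - 2)*(a^2 - 8*a + 15) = (a - 5)*(a - 2)*(a - 3)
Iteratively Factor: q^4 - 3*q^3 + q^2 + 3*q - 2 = (q - 1)*(q^3 - 2*q^2 - q + 2) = (q - 2)*(q - 1)*(q^2 - 1) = (q - 2)*(q - 1)^2*(q + 1)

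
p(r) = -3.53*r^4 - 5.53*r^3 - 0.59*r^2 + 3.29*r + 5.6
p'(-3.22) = 306.49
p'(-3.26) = 320.03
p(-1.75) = -5.43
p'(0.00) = 3.29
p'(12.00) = -26799.19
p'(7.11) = -5918.85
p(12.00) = -82793.80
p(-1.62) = -2.08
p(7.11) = -11009.42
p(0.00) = 5.60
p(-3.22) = -205.97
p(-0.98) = 3.76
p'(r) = -14.12*r^3 - 16.59*r^2 - 1.18*r + 3.29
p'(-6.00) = 2463.05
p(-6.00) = -3415.78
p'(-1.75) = 30.22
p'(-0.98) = 1.80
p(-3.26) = -218.50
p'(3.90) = -1091.23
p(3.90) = -1135.22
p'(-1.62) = 21.69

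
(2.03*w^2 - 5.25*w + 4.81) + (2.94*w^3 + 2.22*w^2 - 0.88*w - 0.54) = 2.94*w^3 + 4.25*w^2 - 6.13*w + 4.27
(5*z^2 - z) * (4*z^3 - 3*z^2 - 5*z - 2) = 20*z^5 - 19*z^4 - 22*z^3 - 5*z^2 + 2*z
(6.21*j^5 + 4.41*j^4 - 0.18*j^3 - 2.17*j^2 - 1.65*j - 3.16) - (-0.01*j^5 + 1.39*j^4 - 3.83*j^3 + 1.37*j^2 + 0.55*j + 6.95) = 6.22*j^5 + 3.02*j^4 + 3.65*j^3 - 3.54*j^2 - 2.2*j - 10.11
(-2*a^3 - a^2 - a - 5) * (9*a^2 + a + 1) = -18*a^5 - 11*a^4 - 12*a^3 - 47*a^2 - 6*a - 5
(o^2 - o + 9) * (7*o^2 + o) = 7*o^4 - 6*o^3 + 62*o^2 + 9*o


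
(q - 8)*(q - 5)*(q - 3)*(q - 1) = q^4 - 17*q^3 + 95*q^2 - 199*q + 120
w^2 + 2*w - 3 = (w - 1)*(w + 3)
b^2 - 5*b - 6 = (b - 6)*(b + 1)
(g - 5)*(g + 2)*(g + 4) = g^3 + g^2 - 22*g - 40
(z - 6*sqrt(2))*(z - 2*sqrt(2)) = z^2 - 8*sqrt(2)*z + 24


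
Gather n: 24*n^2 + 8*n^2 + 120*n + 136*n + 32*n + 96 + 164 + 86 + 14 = 32*n^2 + 288*n + 360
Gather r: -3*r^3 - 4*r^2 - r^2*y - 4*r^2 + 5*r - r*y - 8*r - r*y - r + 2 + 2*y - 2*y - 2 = -3*r^3 + r^2*(-y - 8) + r*(-2*y - 4)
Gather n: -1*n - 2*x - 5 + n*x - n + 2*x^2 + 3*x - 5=n*(x - 2) + 2*x^2 + x - 10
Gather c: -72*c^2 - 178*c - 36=-72*c^2 - 178*c - 36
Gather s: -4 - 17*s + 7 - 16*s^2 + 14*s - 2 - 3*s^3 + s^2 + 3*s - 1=-3*s^3 - 15*s^2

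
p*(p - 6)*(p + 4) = p^3 - 2*p^2 - 24*p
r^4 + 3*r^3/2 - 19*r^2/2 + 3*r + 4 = (r - 2)*(r - 1)*(r + 1/2)*(r + 4)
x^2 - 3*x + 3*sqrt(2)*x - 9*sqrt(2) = (x - 3)*(x + 3*sqrt(2))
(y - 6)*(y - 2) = y^2 - 8*y + 12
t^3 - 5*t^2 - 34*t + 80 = (t - 8)*(t - 2)*(t + 5)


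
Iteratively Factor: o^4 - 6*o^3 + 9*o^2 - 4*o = (o - 1)*(o^3 - 5*o^2 + 4*o) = o*(o - 1)*(o^2 - 5*o + 4) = o*(o - 1)^2*(o - 4)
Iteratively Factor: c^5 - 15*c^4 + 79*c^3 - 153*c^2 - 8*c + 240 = (c - 4)*(c^4 - 11*c^3 + 35*c^2 - 13*c - 60) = (c - 5)*(c - 4)*(c^3 - 6*c^2 + 5*c + 12) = (c - 5)*(c - 4)*(c + 1)*(c^2 - 7*c + 12) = (c - 5)*(c - 4)^2*(c + 1)*(c - 3)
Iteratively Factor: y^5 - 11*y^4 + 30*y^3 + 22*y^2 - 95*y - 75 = (y - 5)*(y^4 - 6*y^3 + 22*y + 15) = (y - 5)*(y + 1)*(y^3 - 7*y^2 + 7*y + 15) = (y - 5)^2*(y + 1)*(y^2 - 2*y - 3) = (y - 5)^2*(y + 1)^2*(y - 3)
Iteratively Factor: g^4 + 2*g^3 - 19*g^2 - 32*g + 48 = (g - 4)*(g^3 + 6*g^2 + 5*g - 12) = (g - 4)*(g + 4)*(g^2 + 2*g - 3) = (g - 4)*(g + 3)*(g + 4)*(g - 1)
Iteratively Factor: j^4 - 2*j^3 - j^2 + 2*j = (j + 1)*(j^3 - 3*j^2 + 2*j) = (j - 1)*(j + 1)*(j^2 - 2*j) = (j - 2)*(j - 1)*(j + 1)*(j)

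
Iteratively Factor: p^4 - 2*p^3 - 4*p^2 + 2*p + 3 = (p - 3)*(p^3 + p^2 - p - 1) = (p - 3)*(p + 1)*(p^2 - 1) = (p - 3)*(p - 1)*(p + 1)*(p + 1)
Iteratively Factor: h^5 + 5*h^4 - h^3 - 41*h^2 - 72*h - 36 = (h + 3)*(h^4 + 2*h^3 - 7*h^2 - 20*h - 12) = (h - 3)*(h + 3)*(h^3 + 5*h^2 + 8*h + 4) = (h - 3)*(h + 2)*(h + 3)*(h^2 + 3*h + 2) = (h - 3)*(h + 2)^2*(h + 3)*(h + 1)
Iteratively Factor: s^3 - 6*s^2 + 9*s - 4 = (s - 1)*(s^2 - 5*s + 4) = (s - 1)^2*(s - 4)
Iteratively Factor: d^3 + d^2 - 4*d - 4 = (d + 1)*(d^2 - 4) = (d - 2)*(d + 1)*(d + 2)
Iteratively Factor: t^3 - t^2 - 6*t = (t)*(t^2 - t - 6) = t*(t - 3)*(t + 2)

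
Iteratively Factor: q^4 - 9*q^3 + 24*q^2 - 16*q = (q)*(q^3 - 9*q^2 + 24*q - 16) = q*(q - 4)*(q^2 - 5*q + 4) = q*(q - 4)*(q - 1)*(q - 4)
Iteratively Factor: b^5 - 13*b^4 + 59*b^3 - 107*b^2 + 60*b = (b - 5)*(b^4 - 8*b^3 + 19*b^2 - 12*b) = (b - 5)*(b - 1)*(b^3 - 7*b^2 + 12*b) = b*(b - 5)*(b - 1)*(b^2 - 7*b + 12) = b*(b - 5)*(b - 3)*(b - 1)*(b - 4)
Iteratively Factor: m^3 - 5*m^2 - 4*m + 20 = (m + 2)*(m^2 - 7*m + 10) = (m - 2)*(m + 2)*(m - 5)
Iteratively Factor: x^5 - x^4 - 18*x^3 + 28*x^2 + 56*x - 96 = (x + 4)*(x^4 - 5*x^3 + 2*x^2 + 20*x - 24) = (x - 2)*(x + 4)*(x^3 - 3*x^2 - 4*x + 12) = (x - 2)*(x + 2)*(x + 4)*(x^2 - 5*x + 6) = (x - 3)*(x - 2)*(x + 2)*(x + 4)*(x - 2)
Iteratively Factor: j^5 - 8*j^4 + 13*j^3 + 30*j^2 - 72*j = (j - 3)*(j^4 - 5*j^3 - 2*j^2 + 24*j) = (j - 4)*(j - 3)*(j^3 - j^2 - 6*j) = j*(j - 4)*(j - 3)*(j^2 - j - 6) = j*(j - 4)*(j - 3)^2*(j + 2)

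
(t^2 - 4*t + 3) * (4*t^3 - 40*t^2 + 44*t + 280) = 4*t^5 - 56*t^4 + 216*t^3 - 16*t^2 - 988*t + 840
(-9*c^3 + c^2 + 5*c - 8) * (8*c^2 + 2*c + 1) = -72*c^5 - 10*c^4 + 33*c^3 - 53*c^2 - 11*c - 8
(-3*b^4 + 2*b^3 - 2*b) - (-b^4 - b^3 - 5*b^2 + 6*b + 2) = -2*b^4 + 3*b^3 + 5*b^2 - 8*b - 2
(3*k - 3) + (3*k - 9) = 6*k - 12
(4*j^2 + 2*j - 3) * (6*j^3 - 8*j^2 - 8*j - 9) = 24*j^5 - 20*j^4 - 66*j^3 - 28*j^2 + 6*j + 27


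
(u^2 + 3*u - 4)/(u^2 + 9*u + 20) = (u - 1)/(u + 5)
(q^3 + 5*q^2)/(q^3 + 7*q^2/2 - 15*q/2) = 2*q/(2*q - 3)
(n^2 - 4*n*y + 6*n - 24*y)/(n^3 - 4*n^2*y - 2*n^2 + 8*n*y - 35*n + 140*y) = (n + 6)/(n^2 - 2*n - 35)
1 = 1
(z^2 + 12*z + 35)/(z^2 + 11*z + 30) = (z + 7)/(z + 6)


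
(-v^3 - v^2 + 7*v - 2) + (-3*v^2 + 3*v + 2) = -v^3 - 4*v^2 + 10*v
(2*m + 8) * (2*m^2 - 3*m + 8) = 4*m^3 + 10*m^2 - 8*m + 64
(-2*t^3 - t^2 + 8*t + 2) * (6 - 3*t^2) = 6*t^5 + 3*t^4 - 36*t^3 - 12*t^2 + 48*t + 12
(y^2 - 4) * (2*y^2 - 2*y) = 2*y^4 - 2*y^3 - 8*y^2 + 8*y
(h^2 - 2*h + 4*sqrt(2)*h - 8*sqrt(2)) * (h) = h^3 - 2*h^2 + 4*sqrt(2)*h^2 - 8*sqrt(2)*h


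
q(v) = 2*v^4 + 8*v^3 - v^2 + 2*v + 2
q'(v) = 8*v^3 + 24*v^2 - 2*v + 2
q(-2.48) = -55.48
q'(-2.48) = 32.55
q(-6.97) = 1950.82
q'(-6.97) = -1526.99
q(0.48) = 3.72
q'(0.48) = 7.45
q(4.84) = 1992.81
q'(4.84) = 1461.57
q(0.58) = 4.61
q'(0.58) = 10.47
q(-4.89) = 176.44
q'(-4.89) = -349.77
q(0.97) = 12.07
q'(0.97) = 29.94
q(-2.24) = -47.06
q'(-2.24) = 36.99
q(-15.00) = 73997.00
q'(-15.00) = -21568.00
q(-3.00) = -67.00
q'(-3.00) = 8.00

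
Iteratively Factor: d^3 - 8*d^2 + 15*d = (d - 5)*(d^2 - 3*d) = (d - 5)*(d - 3)*(d)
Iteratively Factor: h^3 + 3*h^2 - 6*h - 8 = (h + 4)*(h^2 - h - 2) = (h - 2)*(h + 4)*(h + 1)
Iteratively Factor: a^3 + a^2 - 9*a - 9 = (a - 3)*(a^2 + 4*a + 3) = (a - 3)*(a + 3)*(a + 1)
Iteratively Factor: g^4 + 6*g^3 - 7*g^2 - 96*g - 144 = (g + 3)*(g^3 + 3*g^2 - 16*g - 48) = (g + 3)^2*(g^2 - 16) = (g + 3)^2*(g + 4)*(g - 4)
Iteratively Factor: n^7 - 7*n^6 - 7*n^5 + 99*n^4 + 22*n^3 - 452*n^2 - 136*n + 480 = (n - 5)*(n^6 - 2*n^5 - 17*n^4 + 14*n^3 + 92*n^2 + 8*n - 96) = (n - 5)*(n + 2)*(n^5 - 4*n^4 - 9*n^3 + 32*n^2 + 28*n - 48) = (n - 5)*(n + 2)^2*(n^4 - 6*n^3 + 3*n^2 + 26*n - 24) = (n - 5)*(n - 4)*(n + 2)^2*(n^3 - 2*n^2 - 5*n + 6) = (n - 5)*(n - 4)*(n + 2)^3*(n^2 - 4*n + 3) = (n - 5)*(n - 4)*(n - 3)*(n + 2)^3*(n - 1)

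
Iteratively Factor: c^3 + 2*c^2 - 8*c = (c)*(c^2 + 2*c - 8) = c*(c + 4)*(c - 2)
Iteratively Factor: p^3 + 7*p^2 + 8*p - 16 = (p + 4)*(p^2 + 3*p - 4) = (p + 4)^2*(p - 1)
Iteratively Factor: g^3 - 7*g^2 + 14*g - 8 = (g - 2)*(g^2 - 5*g + 4) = (g - 4)*(g - 2)*(g - 1)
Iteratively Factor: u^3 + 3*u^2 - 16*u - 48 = (u - 4)*(u^2 + 7*u + 12) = (u - 4)*(u + 4)*(u + 3)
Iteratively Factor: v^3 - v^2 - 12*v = (v - 4)*(v^2 + 3*v) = v*(v - 4)*(v + 3)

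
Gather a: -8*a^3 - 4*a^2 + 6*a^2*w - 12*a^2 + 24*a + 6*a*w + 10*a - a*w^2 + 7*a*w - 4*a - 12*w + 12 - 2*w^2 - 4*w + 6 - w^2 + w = -8*a^3 + a^2*(6*w - 16) + a*(-w^2 + 13*w + 30) - 3*w^2 - 15*w + 18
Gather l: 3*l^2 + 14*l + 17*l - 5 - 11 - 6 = 3*l^2 + 31*l - 22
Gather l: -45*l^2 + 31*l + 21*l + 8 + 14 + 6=-45*l^2 + 52*l + 28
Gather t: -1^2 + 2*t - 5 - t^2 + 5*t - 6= -t^2 + 7*t - 12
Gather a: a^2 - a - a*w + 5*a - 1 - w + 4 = a^2 + a*(4 - w) - w + 3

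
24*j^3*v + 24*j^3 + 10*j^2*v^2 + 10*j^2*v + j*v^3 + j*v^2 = (4*j + v)*(6*j + v)*(j*v + j)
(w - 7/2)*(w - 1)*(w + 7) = w^3 + 5*w^2/2 - 28*w + 49/2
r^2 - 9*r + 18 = (r - 6)*(r - 3)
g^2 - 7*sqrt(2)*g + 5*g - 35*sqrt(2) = (g + 5)*(g - 7*sqrt(2))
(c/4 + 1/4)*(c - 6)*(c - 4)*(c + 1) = c^4/4 - 2*c^3 + 5*c^2/4 + 19*c/2 + 6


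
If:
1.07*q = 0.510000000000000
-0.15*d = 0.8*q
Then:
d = -2.54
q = 0.48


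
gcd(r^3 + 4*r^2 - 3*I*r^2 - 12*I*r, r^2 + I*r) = r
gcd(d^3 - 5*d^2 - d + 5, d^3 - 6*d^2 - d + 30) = d - 5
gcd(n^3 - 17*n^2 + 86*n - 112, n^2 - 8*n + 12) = n - 2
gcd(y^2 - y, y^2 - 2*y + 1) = y - 1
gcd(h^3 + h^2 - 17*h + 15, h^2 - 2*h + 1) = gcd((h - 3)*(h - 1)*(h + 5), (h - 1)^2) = h - 1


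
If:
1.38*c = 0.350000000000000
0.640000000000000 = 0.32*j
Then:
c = 0.25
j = 2.00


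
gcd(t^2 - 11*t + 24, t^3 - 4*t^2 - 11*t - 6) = 1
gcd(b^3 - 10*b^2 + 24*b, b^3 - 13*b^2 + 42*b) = b^2 - 6*b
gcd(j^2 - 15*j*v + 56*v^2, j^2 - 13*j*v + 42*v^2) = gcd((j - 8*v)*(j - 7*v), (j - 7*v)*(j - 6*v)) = -j + 7*v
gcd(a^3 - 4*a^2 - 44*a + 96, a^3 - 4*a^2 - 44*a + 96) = a^3 - 4*a^2 - 44*a + 96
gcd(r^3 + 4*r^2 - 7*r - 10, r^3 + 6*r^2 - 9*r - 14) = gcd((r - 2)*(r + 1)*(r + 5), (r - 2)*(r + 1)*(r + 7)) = r^2 - r - 2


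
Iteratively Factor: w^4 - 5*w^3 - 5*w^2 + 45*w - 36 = (w - 4)*(w^3 - w^2 - 9*w + 9) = (w - 4)*(w - 1)*(w^2 - 9) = (w - 4)*(w - 1)*(w + 3)*(w - 3)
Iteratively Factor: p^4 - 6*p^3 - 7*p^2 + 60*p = (p - 5)*(p^3 - p^2 - 12*p) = (p - 5)*(p + 3)*(p^2 - 4*p) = (p - 5)*(p - 4)*(p + 3)*(p)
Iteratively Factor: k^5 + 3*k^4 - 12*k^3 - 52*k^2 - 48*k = (k + 2)*(k^4 + k^3 - 14*k^2 - 24*k) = (k + 2)^2*(k^3 - k^2 - 12*k) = k*(k + 2)^2*(k^2 - k - 12) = k*(k + 2)^2*(k + 3)*(k - 4)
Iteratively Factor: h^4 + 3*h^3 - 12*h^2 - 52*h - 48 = (h + 2)*(h^3 + h^2 - 14*h - 24) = (h + 2)*(h + 3)*(h^2 - 2*h - 8) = (h - 4)*(h + 2)*(h + 3)*(h + 2)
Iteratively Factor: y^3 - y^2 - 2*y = (y)*(y^2 - y - 2) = y*(y + 1)*(y - 2)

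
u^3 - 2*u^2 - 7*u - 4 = (u - 4)*(u + 1)^2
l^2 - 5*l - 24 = (l - 8)*(l + 3)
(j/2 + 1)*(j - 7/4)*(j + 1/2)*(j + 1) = j^4/2 + 7*j^3/8 - 21*j^2/16 - 41*j/16 - 7/8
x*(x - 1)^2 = x^3 - 2*x^2 + x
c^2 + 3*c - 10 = (c - 2)*(c + 5)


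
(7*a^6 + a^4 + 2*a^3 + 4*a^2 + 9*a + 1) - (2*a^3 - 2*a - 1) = 7*a^6 + a^4 + 4*a^2 + 11*a + 2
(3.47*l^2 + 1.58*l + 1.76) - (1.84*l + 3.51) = 3.47*l^2 - 0.26*l - 1.75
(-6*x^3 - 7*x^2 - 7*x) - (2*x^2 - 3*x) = -6*x^3 - 9*x^2 - 4*x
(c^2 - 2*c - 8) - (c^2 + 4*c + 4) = -6*c - 12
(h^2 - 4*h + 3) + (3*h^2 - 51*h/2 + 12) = 4*h^2 - 59*h/2 + 15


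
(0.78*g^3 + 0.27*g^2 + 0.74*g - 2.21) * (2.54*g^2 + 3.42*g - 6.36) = 1.9812*g^5 + 3.3534*g^4 - 2.1578*g^3 - 4.7998*g^2 - 12.2646*g + 14.0556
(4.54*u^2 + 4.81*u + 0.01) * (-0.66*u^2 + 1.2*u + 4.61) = -2.9964*u^4 + 2.2734*u^3 + 26.6948*u^2 + 22.1861*u + 0.0461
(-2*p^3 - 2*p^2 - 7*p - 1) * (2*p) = -4*p^4 - 4*p^3 - 14*p^2 - 2*p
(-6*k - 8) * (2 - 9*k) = 54*k^2 + 60*k - 16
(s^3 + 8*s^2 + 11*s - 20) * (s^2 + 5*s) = s^5 + 13*s^4 + 51*s^3 + 35*s^2 - 100*s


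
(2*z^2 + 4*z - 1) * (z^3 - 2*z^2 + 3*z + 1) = 2*z^5 - 3*z^3 + 16*z^2 + z - 1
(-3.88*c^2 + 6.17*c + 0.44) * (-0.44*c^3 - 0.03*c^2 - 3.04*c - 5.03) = 1.7072*c^5 - 2.5984*c^4 + 11.4165*c^3 + 0.746400000000001*c^2 - 32.3727*c - 2.2132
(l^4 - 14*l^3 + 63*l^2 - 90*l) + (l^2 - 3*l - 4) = l^4 - 14*l^3 + 64*l^2 - 93*l - 4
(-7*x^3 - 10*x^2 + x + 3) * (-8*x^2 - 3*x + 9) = 56*x^5 + 101*x^4 - 41*x^3 - 117*x^2 + 27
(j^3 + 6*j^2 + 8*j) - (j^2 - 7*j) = j^3 + 5*j^2 + 15*j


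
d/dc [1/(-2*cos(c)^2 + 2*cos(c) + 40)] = (1 - 2*cos(c))*sin(c)/(2*(sin(c)^2 + cos(c) + 19)^2)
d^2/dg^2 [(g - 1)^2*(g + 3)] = 6*g + 2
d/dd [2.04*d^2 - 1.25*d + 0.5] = 4.08*d - 1.25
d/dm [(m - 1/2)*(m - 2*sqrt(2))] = 2*m - 2*sqrt(2) - 1/2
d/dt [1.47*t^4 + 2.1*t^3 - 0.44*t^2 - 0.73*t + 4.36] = 5.88*t^3 + 6.3*t^2 - 0.88*t - 0.73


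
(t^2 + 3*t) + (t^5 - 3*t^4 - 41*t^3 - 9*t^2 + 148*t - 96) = t^5 - 3*t^4 - 41*t^3 - 8*t^2 + 151*t - 96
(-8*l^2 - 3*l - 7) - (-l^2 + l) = -7*l^2 - 4*l - 7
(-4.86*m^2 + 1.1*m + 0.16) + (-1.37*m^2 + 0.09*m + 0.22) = -6.23*m^2 + 1.19*m + 0.38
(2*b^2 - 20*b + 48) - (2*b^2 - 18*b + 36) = 12 - 2*b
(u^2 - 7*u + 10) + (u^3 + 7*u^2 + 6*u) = u^3 + 8*u^2 - u + 10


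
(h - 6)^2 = h^2 - 12*h + 36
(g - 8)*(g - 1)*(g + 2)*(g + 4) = g^4 - 3*g^3 - 38*g^2 - 24*g + 64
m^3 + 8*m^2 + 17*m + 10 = (m + 1)*(m + 2)*(m + 5)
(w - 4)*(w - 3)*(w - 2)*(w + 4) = w^4 - 5*w^3 - 10*w^2 + 80*w - 96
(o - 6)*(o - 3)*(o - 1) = o^3 - 10*o^2 + 27*o - 18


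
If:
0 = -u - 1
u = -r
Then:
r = 1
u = -1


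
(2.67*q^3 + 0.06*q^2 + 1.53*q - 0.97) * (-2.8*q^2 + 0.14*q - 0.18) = -7.476*q^5 + 0.2058*q^4 - 4.7562*q^3 + 2.9194*q^2 - 0.4112*q + 0.1746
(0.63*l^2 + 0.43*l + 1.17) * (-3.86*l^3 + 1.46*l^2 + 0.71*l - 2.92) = -2.4318*l^5 - 0.74*l^4 - 3.4411*l^3 + 0.1739*l^2 - 0.4249*l - 3.4164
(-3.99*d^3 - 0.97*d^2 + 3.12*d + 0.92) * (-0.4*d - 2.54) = 1.596*d^4 + 10.5226*d^3 + 1.2158*d^2 - 8.2928*d - 2.3368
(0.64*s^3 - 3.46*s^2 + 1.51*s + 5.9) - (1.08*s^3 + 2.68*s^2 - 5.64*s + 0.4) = -0.44*s^3 - 6.14*s^2 + 7.15*s + 5.5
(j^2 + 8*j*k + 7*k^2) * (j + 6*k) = j^3 + 14*j^2*k + 55*j*k^2 + 42*k^3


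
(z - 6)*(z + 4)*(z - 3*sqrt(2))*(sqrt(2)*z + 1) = sqrt(2)*z^4 - 5*z^3 - 2*sqrt(2)*z^3 - 27*sqrt(2)*z^2 + 10*z^2 + 6*sqrt(2)*z + 120*z + 72*sqrt(2)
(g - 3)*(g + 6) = g^2 + 3*g - 18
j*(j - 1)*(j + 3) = j^3 + 2*j^2 - 3*j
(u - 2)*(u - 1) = u^2 - 3*u + 2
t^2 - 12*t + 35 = (t - 7)*(t - 5)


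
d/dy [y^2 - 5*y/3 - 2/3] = 2*y - 5/3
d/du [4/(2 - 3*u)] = 12/(3*u - 2)^2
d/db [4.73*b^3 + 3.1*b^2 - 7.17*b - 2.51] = 14.19*b^2 + 6.2*b - 7.17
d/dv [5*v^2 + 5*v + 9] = 10*v + 5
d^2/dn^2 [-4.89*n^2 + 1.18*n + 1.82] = -9.78000000000000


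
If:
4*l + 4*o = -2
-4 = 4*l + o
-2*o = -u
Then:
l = -7/6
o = 2/3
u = 4/3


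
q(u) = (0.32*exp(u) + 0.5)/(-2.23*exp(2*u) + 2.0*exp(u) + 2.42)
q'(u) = (0.32*exp(u) + 0.5)*(4.46*exp(2*u) - 2.0*exp(u))/(-2.23*exp(2*u) + 2.0*exp(u) + 2.42)^2 + 0.32*exp(u)/(-2.23*exp(2*u) + 2.0*exp(u) + 2.42) = (0.7136*exp(2*u) + 2.23*exp(u) - 0.2256)*exp(u)/(4.9729*exp(4*u) - 8.92*exp(3*u) - 6.7932*exp(2*u) + 9.68*exp(u) + 5.8564)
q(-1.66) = 0.21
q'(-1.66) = 0.01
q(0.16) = 0.52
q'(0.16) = 1.38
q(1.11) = -0.12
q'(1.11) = 0.27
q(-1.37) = 0.21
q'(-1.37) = 0.01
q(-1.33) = 0.21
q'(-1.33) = 0.01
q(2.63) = -0.01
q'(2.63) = 0.01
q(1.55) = -0.05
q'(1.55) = 0.09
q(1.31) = -0.08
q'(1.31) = 0.15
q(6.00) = 0.00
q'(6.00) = 0.00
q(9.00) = 0.00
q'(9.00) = 0.00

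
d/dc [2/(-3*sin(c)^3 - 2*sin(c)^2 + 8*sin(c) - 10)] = 2*(9*sin(c)^2 + 4*sin(c) - 8)*cos(c)/(3*sin(c)^3 + 2*sin(c)^2 - 8*sin(c) + 10)^2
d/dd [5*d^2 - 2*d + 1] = 10*d - 2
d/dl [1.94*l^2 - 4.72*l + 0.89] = 3.88*l - 4.72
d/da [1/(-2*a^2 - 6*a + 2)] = (a + 3/2)/(a^2 + 3*a - 1)^2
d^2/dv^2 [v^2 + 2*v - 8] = 2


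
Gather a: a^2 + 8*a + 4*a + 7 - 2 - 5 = a^2 + 12*a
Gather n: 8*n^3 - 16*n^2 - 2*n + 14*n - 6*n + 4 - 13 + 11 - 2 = 8*n^3 - 16*n^2 + 6*n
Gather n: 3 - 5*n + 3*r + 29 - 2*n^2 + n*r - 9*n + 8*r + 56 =-2*n^2 + n*(r - 14) + 11*r + 88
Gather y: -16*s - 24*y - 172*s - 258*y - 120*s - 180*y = -308*s - 462*y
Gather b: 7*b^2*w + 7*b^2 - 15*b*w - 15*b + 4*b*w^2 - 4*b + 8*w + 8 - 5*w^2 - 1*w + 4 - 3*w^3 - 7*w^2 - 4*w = b^2*(7*w + 7) + b*(4*w^2 - 15*w - 19) - 3*w^3 - 12*w^2 + 3*w + 12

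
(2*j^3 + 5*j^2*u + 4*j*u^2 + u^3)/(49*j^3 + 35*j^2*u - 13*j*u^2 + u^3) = (2*j^2 + 3*j*u + u^2)/(49*j^2 - 14*j*u + u^2)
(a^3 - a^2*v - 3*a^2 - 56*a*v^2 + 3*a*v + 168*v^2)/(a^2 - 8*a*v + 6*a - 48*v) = (a^2 + 7*a*v - 3*a - 21*v)/(a + 6)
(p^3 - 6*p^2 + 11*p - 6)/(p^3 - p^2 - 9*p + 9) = (p - 2)/(p + 3)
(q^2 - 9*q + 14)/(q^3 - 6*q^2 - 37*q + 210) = (q - 2)/(q^2 + q - 30)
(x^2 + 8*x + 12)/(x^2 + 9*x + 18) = (x + 2)/(x + 3)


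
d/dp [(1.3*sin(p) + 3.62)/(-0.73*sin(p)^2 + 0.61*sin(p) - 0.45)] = (0.949*sin(p)^2 + 5.2852*sin(p) - 2.7932)*cos(p)/(0.5329*sin(p)^4 - 0.8906*sin(p)^3 + 1.0291*sin(p)^2 - 0.549*sin(p) + 0.2025)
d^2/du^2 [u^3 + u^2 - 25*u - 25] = 6*u + 2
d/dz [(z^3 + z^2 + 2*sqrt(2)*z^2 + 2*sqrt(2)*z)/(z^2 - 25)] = (z^4 - 75*z^2 - 2*sqrt(2)*z^2 - 100*sqrt(2)*z - 50*z - 50*sqrt(2))/(z^4 - 50*z^2 + 625)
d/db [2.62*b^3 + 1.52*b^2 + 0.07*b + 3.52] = 7.86*b^2 + 3.04*b + 0.07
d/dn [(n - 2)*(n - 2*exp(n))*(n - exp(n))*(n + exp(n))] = -2*n^3*exp(n) + 4*n^3 - 2*n^2*exp(2*n) - 2*n^2*exp(n) - 6*n^2 + 6*n*exp(3*n) + 2*n*exp(2*n) + 8*n*exp(n) - 10*exp(3*n) + 2*exp(2*n)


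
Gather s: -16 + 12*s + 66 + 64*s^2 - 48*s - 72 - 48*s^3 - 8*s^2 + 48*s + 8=-48*s^3 + 56*s^2 + 12*s - 14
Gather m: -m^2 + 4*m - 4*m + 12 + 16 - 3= 25 - m^2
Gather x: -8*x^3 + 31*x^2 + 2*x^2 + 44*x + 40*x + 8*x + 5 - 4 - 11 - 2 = -8*x^3 + 33*x^2 + 92*x - 12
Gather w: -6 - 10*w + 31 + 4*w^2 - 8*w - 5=4*w^2 - 18*w + 20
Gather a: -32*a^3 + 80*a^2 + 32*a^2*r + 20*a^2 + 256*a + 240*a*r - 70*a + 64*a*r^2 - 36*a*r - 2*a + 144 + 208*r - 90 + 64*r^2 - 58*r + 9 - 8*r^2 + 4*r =-32*a^3 + a^2*(32*r + 100) + a*(64*r^2 + 204*r + 184) + 56*r^2 + 154*r + 63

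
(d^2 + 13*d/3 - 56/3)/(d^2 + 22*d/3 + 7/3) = (3*d - 8)/(3*d + 1)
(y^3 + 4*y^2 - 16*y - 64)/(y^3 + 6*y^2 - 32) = (y - 4)/(y - 2)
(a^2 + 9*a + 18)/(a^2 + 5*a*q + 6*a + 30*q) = (a + 3)/(a + 5*q)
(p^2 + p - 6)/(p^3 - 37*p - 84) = (p - 2)/(p^2 - 3*p - 28)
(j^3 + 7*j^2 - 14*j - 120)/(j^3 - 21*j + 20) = (j + 6)/(j - 1)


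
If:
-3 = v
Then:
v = -3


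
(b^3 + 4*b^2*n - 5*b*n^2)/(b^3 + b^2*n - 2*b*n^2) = (b + 5*n)/(b + 2*n)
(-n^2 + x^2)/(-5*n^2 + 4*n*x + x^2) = (n + x)/(5*n + x)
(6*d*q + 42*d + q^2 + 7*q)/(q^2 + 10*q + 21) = (6*d + q)/(q + 3)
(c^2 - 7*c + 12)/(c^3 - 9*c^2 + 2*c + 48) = (c - 4)/(c^2 - 6*c - 16)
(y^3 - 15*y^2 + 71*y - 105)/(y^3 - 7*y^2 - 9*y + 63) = (y - 5)/(y + 3)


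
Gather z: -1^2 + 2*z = 2*z - 1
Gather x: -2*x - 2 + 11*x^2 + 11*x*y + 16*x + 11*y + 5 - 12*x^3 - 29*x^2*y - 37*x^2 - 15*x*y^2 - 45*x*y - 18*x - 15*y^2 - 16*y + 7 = -12*x^3 + x^2*(-29*y - 26) + x*(-15*y^2 - 34*y - 4) - 15*y^2 - 5*y + 10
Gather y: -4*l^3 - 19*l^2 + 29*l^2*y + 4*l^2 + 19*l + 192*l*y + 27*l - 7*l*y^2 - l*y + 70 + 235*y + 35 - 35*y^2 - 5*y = -4*l^3 - 15*l^2 + 46*l + y^2*(-7*l - 35) + y*(29*l^2 + 191*l + 230) + 105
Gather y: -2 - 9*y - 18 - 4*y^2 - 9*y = -4*y^2 - 18*y - 20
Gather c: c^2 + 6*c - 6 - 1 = c^2 + 6*c - 7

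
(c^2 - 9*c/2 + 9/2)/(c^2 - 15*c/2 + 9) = (c - 3)/(c - 6)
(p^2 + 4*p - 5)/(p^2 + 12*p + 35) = (p - 1)/(p + 7)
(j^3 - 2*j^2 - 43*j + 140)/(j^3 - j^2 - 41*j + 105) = (j - 4)/(j - 3)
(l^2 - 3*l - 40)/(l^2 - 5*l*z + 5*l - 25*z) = (8 - l)/(-l + 5*z)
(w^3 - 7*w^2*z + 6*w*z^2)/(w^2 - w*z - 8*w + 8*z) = w*(w - 6*z)/(w - 8)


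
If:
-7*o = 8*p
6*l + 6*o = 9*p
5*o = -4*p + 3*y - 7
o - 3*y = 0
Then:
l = 259/8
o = -14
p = 49/4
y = -14/3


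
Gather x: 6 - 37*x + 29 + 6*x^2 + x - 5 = 6*x^2 - 36*x + 30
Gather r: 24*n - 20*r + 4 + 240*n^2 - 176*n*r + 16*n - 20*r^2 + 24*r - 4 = 240*n^2 + 40*n - 20*r^2 + r*(4 - 176*n)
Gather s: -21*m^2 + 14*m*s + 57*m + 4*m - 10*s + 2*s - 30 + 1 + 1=-21*m^2 + 61*m + s*(14*m - 8) - 28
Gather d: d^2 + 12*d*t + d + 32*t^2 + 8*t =d^2 + d*(12*t + 1) + 32*t^2 + 8*t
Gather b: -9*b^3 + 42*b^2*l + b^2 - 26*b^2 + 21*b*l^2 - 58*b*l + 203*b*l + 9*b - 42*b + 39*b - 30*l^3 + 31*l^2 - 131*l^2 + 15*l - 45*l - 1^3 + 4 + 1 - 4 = -9*b^3 + b^2*(42*l - 25) + b*(21*l^2 + 145*l + 6) - 30*l^3 - 100*l^2 - 30*l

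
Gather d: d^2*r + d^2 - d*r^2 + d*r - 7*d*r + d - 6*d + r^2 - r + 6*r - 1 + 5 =d^2*(r + 1) + d*(-r^2 - 6*r - 5) + r^2 + 5*r + 4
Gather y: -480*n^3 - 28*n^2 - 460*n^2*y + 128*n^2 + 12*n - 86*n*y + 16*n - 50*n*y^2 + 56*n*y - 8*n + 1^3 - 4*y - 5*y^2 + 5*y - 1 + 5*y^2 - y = -480*n^3 + 100*n^2 - 50*n*y^2 + 20*n + y*(-460*n^2 - 30*n)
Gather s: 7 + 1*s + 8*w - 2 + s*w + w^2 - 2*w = s*(w + 1) + w^2 + 6*w + 5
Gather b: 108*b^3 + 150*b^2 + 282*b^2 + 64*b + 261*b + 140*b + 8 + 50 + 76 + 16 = 108*b^3 + 432*b^2 + 465*b + 150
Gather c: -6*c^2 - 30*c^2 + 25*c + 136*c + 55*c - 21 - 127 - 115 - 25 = -36*c^2 + 216*c - 288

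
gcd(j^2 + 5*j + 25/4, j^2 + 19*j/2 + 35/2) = j + 5/2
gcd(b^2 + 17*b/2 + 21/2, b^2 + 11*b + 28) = b + 7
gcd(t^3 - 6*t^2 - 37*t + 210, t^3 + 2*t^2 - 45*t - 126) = t^2 - t - 42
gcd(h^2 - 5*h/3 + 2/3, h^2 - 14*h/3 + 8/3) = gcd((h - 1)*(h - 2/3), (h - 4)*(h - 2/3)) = h - 2/3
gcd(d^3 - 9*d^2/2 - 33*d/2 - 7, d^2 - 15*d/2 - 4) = d + 1/2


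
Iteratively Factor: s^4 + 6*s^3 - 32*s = (s - 2)*(s^3 + 8*s^2 + 16*s) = (s - 2)*(s + 4)*(s^2 + 4*s) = (s - 2)*(s + 4)^2*(s)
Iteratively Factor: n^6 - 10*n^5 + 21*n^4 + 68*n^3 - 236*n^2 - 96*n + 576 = (n + 2)*(n^5 - 12*n^4 + 45*n^3 - 22*n^2 - 192*n + 288) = (n - 3)*(n + 2)*(n^4 - 9*n^3 + 18*n^2 + 32*n - 96) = (n - 3)*(n + 2)^2*(n^3 - 11*n^2 + 40*n - 48) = (n - 4)*(n - 3)*(n + 2)^2*(n^2 - 7*n + 12) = (n - 4)*(n - 3)^2*(n + 2)^2*(n - 4)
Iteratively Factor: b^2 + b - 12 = (b - 3)*(b + 4)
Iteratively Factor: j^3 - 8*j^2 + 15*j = (j - 5)*(j^2 - 3*j) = j*(j - 5)*(j - 3)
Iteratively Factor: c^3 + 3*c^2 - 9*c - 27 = (c - 3)*(c^2 + 6*c + 9) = (c - 3)*(c + 3)*(c + 3)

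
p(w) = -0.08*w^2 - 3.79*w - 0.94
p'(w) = -0.16*w - 3.79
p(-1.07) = 3.02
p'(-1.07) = -3.62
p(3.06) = -13.29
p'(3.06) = -4.28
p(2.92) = -12.69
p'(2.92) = -4.26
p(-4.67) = 15.01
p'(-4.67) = -3.04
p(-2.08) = 6.60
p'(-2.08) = -3.46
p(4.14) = -18.00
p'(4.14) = -4.45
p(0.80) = -4.02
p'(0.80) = -3.92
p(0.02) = -1.02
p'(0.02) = -3.79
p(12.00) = -57.94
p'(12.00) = -5.71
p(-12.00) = 33.02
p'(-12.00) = -1.87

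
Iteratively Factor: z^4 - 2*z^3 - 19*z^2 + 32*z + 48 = (z - 3)*(z^3 + z^2 - 16*z - 16) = (z - 3)*(z + 1)*(z^2 - 16) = (z - 3)*(z + 1)*(z + 4)*(z - 4)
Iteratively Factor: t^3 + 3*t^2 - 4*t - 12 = (t + 2)*(t^2 + t - 6) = (t + 2)*(t + 3)*(t - 2)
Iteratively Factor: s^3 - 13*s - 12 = (s - 4)*(s^2 + 4*s + 3) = (s - 4)*(s + 1)*(s + 3)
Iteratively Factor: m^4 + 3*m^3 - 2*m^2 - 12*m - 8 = (m - 2)*(m^3 + 5*m^2 + 8*m + 4) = (m - 2)*(m + 2)*(m^2 + 3*m + 2) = (m - 2)*(m + 2)^2*(m + 1)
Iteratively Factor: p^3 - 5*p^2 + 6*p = (p - 2)*(p^2 - 3*p) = p*(p - 2)*(p - 3)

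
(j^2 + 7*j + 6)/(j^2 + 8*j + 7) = (j + 6)/(j + 7)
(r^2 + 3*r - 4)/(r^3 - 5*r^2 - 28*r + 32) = 1/(r - 8)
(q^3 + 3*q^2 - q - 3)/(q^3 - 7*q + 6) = (q + 1)/(q - 2)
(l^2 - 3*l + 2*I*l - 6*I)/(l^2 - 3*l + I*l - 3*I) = (l + 2*I)/(l + I)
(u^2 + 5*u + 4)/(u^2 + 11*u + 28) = (u + 1)/(u + 7)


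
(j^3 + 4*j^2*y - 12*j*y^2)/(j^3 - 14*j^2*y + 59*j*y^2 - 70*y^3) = j*(j + 6*y)/(j^2 - 12*j*y + 35*y^2)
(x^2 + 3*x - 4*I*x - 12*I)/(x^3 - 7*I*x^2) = (x^2 + x*(3 - 4*I) - 12*I)/(x^2*(x - 7*I))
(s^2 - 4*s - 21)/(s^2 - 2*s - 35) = (s + 3)/(s + 5)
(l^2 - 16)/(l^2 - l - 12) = (l + 4)/(l + 3)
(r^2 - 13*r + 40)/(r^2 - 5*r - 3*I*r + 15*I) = (r - 8)/(r - 3*I)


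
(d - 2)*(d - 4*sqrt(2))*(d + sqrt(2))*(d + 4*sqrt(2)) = d^4 - 2*d^3 + sqrt(2)*d^3 - 32*d^2 - 2*sqrt(2)*d^2 - 32*sqrt(2)*d + 64*d + 64*sqrt(2)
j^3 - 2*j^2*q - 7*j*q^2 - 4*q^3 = (j - 4*q)*(j + q)^2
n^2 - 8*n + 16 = (n - 4)^2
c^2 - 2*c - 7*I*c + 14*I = (c - 2)*(c - 7*I)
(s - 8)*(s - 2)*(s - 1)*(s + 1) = s^4 - 10*s^3 + 15*s^2 + 10*s - 16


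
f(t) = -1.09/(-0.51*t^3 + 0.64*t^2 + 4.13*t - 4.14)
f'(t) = -1.09*(1.53*t^2 - 1.28*t - 4.13)/(-0.51*t^3 + 0.64*t^2 + 4.13*t - 4.14)^2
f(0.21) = 0.34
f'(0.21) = 0.45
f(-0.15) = 0.23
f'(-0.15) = 0.19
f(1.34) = -0.83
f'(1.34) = 1.95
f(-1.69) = 0.16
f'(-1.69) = -0.06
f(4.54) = 0.05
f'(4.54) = -0.06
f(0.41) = 0.46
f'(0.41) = 0.85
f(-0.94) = 0.15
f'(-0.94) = 0.03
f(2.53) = -0.51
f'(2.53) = -0.57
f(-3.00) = -0.36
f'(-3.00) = -1.63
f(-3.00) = -0.36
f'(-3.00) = -1.63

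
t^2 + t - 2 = (t - 1)*(t + 2)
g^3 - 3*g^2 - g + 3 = (g - 3)*(g - 1)*(g + 1)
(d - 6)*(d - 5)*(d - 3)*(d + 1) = d^4 - 13*d^3 + 49*d^2 - 27*d - 90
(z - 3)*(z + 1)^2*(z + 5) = z^4 + 4*z^3 - 10*z^2 - 28*z - 15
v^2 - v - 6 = (v - 3)*(v + 2)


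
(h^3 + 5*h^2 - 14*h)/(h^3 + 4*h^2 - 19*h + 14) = h/(h - 1)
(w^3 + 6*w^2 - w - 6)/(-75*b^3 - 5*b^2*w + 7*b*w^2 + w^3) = (-w^3 - 6*w^2 + w + 6)/(75*b^3 + 5*b^2*w - 7*b*w^2 - w^3)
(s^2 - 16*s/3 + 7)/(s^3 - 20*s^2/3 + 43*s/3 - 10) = (3*s - 7)/(3*s^2 - 11*s + 10)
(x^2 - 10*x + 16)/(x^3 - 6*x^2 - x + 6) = (x^2 - 10*x + 16)/(x^3 - 6*x^2 - x + 6)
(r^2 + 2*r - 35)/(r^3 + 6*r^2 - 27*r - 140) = 1/(r + 4)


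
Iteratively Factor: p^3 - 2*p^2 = (p - 2)*(p^2) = p*(p - 2)*(p)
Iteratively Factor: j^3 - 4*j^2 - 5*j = (j)*(j^2 - 4*j - 5) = j*(j - 5)*(j + 1)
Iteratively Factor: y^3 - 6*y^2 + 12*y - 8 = (y - 2)*(y^2 - 4*y + 4) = (y - 2)^2*(y - 2)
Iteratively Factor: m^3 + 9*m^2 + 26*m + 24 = (m + 3)*(m^2 + 6*m + 8) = (m + 3)*(m + 4)*(m + 2)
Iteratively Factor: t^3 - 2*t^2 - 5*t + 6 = (t - 1)*(t^2 - t - 6) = (t - 3)*(t - 1)*(t + 2)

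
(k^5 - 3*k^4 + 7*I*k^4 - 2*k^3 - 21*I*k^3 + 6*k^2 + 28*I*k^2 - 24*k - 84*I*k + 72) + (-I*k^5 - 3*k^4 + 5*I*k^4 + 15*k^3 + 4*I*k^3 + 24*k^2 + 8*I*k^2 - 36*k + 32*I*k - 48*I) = k^5 - I*k^5 - 6*k^4 + 12*I*k^4 + 13*k^3 - 17*I*k^3 + 30*k^2 + 36*I*k^2 - 60*k - 52*I*k + 72 - 48*I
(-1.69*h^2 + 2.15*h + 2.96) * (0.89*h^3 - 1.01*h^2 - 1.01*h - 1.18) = -1.5041*h^5 + 3.6204*h^4 + 2.1698*h^3 - 3.1669*h^2 - 5.5266*h - 3.4928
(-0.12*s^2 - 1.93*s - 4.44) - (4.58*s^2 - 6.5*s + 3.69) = -4.7*s^2 + 4.57*s - 8.13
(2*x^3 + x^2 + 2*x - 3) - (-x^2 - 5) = 2*x^3 + 2*x^2 + 2*x + 2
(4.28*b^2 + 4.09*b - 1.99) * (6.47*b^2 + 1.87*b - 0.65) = 27.6916*b^4 + 34.4659*b^3 - 8.009*b^2 - 6.3798*b + 1.2935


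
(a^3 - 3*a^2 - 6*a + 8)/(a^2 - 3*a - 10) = (a^2 - 5*a + 4)/(a - 5)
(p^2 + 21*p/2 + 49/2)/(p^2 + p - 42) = (p + 7/2)/(p - 6)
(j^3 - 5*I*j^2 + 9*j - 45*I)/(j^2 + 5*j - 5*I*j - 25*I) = (j^2 + 9)/(j + 5)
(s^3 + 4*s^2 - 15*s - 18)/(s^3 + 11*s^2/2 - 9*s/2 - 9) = 2*(s - 3)/(2*s - 3)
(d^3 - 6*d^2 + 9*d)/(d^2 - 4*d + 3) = d*(d - 3)/(d - 1)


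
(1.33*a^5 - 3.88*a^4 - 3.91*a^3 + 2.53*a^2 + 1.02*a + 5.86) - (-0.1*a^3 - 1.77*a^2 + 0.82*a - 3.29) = 1.33*a^5 - 3.88*a^4 - 3.81*a^3 + 4.3*a^2 + 0.2*a + 9.15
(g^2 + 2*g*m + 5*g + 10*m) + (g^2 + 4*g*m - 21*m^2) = 2*g^2 + 6*g*m + 5*g - 21*m^2 + 10*m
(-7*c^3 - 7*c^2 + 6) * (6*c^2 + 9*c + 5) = -42*c^5 - 105*c^4 - 98*c^3 + c^2 + 54*c + 30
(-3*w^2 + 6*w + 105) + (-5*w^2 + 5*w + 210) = -8*w^2 + 11*w + 315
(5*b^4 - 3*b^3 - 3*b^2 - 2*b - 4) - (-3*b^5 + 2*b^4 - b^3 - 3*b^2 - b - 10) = 3*b^5 + 3*b^4 - 2*b^3 - b + 6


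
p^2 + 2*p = p*(p + 2)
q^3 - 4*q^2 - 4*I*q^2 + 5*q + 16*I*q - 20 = (q - 4)*(q - 5*I)*(q + I)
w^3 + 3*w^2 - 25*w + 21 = (w - 3)*(w - 1)*(w + 7)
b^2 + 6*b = b*(b + 6)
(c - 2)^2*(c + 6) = c^3 + 2*c^2 - 20*c + 24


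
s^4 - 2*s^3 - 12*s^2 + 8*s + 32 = (s - 4)*(s - 2)*(s + 2)^2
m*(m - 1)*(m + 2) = m^3 + m^2 - 2*m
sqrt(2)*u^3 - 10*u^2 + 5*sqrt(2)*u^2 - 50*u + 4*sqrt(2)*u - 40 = (u + 4)*(u - 5*sqrt(2))*(sqrt(2)*u + sqrt(2))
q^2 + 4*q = q*(q + 4)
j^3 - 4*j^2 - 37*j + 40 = (j - 8)*(j - 1)*(j + 5)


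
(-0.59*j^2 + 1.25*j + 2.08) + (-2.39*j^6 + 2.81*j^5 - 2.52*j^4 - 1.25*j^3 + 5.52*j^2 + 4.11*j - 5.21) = -2.39*j^6 + 2.81*j^5 - 2.52*j^4 - 1.25*j^3 + 4.93*j^2 + 5.36*j - 3.13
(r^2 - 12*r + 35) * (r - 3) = r^3 - 15*r^2 + 71*r - 105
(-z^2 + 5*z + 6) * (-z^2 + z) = z^4 - 6*z^3 - z^2 + 6*z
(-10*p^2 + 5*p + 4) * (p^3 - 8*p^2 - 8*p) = -10*p^5 + 85*p^4 + 44*p^3 - 72*p^2 - 32*p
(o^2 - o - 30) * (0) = 0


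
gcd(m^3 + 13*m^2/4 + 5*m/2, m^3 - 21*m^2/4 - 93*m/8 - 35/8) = m + 5/4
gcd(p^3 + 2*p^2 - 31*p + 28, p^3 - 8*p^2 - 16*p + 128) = p - 4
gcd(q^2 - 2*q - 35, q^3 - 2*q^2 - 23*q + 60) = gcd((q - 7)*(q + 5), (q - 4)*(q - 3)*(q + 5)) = q + 5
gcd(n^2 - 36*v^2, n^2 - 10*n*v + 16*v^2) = 1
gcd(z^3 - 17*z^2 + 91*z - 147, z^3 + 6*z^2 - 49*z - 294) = z - 7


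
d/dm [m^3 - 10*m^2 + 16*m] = 3*m^2 - 20*m + 16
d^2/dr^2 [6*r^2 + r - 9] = 12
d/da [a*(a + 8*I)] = 2*a + 8*I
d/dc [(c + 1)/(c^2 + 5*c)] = (c*(c + 5) - (c + 1)*(2*c + 5))/(c^2*(c + 5)^2)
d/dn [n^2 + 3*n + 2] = 2*n + 3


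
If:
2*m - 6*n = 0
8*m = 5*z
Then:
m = 5*z/8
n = 5*z/24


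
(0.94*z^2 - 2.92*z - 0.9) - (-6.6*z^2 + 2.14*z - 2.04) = 7.54*z^2 - 5.06*z + 1.14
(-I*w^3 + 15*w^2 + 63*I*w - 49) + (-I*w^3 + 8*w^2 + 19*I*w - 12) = -2*I*w^3 + 23*w^2 + 82*I*w - 61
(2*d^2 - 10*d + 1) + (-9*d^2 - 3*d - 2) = -7*d^2 - 13*d - 1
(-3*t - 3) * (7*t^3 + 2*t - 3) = -21*t^4 - 21*t^3 - 6*t^2 + 3*t + 9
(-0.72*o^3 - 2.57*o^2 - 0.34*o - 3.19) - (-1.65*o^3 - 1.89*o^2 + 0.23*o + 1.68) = 0.93*o^3 - 0.68*o^2 - 0.57*o - 4.87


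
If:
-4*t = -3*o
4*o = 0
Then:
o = 0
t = 0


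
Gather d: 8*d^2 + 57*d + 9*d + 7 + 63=8*d^2 + 66*d + 70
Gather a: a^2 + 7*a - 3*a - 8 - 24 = a^2 + 4*a - 32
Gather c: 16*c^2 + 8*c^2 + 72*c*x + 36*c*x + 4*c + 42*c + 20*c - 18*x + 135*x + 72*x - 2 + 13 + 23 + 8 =24*c^2 + c*(108*x + 66) + 189*x + 42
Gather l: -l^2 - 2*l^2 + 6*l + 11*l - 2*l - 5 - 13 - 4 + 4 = -3*l^2 + 15*l - 18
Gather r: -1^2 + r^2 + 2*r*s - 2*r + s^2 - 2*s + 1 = r^2 + r*(2*s - 2) + s^2 - 2*s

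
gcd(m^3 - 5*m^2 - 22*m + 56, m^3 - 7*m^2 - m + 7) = m - 7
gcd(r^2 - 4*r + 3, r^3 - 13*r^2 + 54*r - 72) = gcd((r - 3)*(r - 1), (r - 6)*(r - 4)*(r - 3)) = r - 3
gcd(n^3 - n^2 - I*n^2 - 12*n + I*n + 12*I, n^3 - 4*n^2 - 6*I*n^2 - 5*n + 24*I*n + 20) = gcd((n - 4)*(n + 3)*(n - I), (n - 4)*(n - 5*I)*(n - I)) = n^2 + n*(-4 - I) + 4*I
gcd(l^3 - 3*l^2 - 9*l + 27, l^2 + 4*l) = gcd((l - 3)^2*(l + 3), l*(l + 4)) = 1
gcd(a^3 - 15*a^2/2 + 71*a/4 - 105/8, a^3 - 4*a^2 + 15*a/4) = a^2 - 4*a + 15/4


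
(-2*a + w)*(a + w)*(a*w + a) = -2*a^3*w - 2*a^3 - a^2*w^2 - a^2*w + a*w^3 + a*w^2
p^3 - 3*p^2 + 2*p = p*(p - 2)*(p - 1)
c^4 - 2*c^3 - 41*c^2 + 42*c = c*(c - 7)*(c - 1)*(c + 6)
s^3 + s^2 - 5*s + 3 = (s - 1)^2*(s + 3)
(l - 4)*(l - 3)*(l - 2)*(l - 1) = l^4 - 10*l^3 + 35*l^2 - 50*l + 24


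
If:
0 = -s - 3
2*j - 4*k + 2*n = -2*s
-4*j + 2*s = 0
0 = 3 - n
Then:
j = -3/2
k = -3/4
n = 3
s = -3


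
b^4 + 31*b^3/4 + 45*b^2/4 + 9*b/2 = b*(b + 3/4)*(b + 1)*(b + 6)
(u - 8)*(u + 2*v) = u^2 + 2*u*v - 8*u - 16*v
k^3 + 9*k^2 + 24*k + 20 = (k + 2)^2*(k + 5)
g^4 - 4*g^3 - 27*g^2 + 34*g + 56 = (g - 7)*(g - 2)*(g + 1)*(g + 4)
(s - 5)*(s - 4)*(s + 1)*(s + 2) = s^4 - 6*s^3 - 5*s^2 + 42*s + 40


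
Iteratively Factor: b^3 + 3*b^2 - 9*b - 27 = (b + 3)*(b^2 - 9) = (b + 3)^2*(b - 3)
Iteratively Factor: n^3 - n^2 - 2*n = (n + 1)*(n^2 - 2*n) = (n - 2)*(n + 1)*(n)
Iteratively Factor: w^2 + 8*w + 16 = (w + 4)*(w + 4)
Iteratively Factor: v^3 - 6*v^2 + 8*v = (v - 4)*(v^2 - 2*v) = v*(v - 4)*(v - 2)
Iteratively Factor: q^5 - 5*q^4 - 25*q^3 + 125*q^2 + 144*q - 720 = (q - 5)*(q^4 - 25*q^2 + 144) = (q - 5)*(q + 4)*(q^3 - 4*q^2 - 9*q + 36) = (q - 5)*(q - 4)*(q + 4)*(q^2 - 9) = (q - 5)*(q - 4)*(q + 3)*(q + 4)*(q - 3)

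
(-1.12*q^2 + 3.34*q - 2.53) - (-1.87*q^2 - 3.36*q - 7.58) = 0.75*q^2 + 6.7*q + 5.05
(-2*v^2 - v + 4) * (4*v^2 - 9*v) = -8*v^4 + 14*v^3 + 25*v^2 - 36*v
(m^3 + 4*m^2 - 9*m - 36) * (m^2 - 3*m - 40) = m^5 + m^4 - 61*m^3 - 169*m^2 + 468*m + 1440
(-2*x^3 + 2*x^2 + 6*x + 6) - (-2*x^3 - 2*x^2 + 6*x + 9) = 4*x^2 - 3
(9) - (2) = 7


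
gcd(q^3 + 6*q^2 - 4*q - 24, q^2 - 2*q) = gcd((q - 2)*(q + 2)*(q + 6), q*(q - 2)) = q - 2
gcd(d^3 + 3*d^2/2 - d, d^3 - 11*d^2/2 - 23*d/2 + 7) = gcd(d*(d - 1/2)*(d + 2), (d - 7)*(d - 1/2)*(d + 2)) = d^2 + 3*d/2 - 1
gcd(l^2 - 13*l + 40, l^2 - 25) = l - 5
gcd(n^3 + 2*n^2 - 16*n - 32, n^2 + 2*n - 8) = n + 4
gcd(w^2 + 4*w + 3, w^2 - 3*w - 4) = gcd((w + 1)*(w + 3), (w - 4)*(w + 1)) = w + 1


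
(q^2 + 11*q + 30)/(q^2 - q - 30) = (q + 6)/(q - 6)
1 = 1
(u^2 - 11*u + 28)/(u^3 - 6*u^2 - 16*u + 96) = (u - 7)/(u^2 - 2*u - 24)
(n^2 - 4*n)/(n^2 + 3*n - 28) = n/(n + 7)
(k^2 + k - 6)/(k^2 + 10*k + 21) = (k - 2)/(k + 7)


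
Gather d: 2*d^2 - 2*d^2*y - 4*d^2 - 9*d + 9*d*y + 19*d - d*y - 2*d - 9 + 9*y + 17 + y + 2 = d^2*(-2*y - 2) + d*(8*y + 8) + 10*y + 10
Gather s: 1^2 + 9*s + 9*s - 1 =18*s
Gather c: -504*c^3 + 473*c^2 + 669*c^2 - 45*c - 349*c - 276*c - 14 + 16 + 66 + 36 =-504*c^3 + 1142*c^2 - 670*c + 104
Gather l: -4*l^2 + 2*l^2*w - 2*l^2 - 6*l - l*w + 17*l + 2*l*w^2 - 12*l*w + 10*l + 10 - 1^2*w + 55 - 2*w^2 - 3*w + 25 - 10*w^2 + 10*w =l^2*(2*w - 6) + l*(2*w^2 - 13*w + 21) - 12*w^2 + 6*w + 90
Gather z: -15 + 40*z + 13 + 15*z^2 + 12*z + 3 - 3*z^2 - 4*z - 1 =12*z^2 + 48*z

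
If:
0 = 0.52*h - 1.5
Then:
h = 2.88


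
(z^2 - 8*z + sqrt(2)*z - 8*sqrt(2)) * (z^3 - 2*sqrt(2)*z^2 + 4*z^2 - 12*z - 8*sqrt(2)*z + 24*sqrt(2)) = z^5 - 4*z^4 - sqrt(2)*z^4 - 48*z^3 + 4*sqrt(2)*z^3 + 44*sqrt(2)*z^2 + 112*z^2 - 96*sqrt(2)*z + 176*z - 384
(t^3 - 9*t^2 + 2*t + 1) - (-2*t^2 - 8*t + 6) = t^3 - 7*t^2 + 10*t - 5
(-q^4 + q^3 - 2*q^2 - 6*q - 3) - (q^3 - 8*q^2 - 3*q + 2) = -q^4 + 6*q^2 - 3*q - 5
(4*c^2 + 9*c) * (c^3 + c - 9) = 4*c^5 + 9*c^4 + 4*c^3 - 27*c^2 - 81*c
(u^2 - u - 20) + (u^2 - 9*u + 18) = 2*u^2 - 10*u - 2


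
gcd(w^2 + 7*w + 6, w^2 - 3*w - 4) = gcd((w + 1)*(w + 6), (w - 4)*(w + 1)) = w + 1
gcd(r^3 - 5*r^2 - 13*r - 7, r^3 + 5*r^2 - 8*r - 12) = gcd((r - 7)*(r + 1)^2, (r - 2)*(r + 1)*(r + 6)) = r + 1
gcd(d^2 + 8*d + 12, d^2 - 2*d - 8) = d + 2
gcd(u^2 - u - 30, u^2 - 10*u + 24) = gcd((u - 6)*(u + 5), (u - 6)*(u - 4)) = u - 6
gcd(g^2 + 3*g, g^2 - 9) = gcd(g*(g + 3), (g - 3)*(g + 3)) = g + 3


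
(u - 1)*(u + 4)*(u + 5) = u^3 + 8*u^2 + 11*u - 20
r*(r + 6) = r^2 + 6*r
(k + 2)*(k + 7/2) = k^2 + 11*k/2 + 7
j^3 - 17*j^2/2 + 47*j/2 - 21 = (j - 7/2)*(j - 3)*(j - 2)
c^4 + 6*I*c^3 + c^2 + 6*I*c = c*(c - I)*(c + I)*(c + 6*I)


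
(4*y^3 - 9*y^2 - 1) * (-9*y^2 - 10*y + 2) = -36*y^5 + 41*y^4 + 98*y^3 - 9*y^2 + 10*y - 2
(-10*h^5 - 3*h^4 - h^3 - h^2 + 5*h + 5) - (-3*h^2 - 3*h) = -10*h^5 - 3*h^4 - h^3 + 2*h^2 + 8*h + 5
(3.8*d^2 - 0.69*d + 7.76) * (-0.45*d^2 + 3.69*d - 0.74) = -1.71*d^4 + 14.3325*d^3 - 8.8501*d^2 + 29.145*d - 5.7424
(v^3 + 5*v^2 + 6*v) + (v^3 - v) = 2*v^3 + 5*v^2 + 5*v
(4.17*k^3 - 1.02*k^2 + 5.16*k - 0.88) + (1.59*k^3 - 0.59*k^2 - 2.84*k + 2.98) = 5.76*k^3 - 1.61*k^2 + 2.32*k + 2.1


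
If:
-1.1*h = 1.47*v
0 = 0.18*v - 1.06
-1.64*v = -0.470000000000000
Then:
No Solution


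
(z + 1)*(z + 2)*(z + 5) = z^3 + 8*z^2 + 17*z + 10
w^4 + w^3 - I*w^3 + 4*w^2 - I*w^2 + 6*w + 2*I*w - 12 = (w - 1)*(w + 2)*(w - 3*I)*(w + 2*I)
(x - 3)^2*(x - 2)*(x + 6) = x^4 - 2*x^3 - 27*x^2 + 108*x - 108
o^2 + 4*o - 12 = (o - 2)*(o + 6)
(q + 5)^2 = q^2 + 10*q + 25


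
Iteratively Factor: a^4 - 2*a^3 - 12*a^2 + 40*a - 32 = (a - 2)*(a^3 - 12*a + 16) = (a - 2)^2*(a^2 + 2*a - 8) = (a - 2)^2*(a + 4)*(a - 2)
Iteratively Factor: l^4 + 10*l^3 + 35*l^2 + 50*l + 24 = (l + 3)*(l^3 + 7*l^2 + 14*l + 8) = (l + 2)*(l + 3)*(l^2 + 5*l + 4) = (l + 2)*(l + 3)*(l + 4)*(l + 1)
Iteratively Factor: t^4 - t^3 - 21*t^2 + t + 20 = (t + 4)*(t^3 - 5*t^2 - t + 5) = (t - 1)*(t + 4)*(t^2 - 4*t - 5) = (t - 5)*(t - 1)*(t + 4)*(t + 1)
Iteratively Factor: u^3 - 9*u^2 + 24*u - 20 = (u - 2)*(u^2 - 7*u + 10) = (u - 2)^2*(u - 5)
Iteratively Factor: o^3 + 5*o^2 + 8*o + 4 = (o + 2)*(o^2 + 3*o + 2) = (o + 1)*(o + 2)*(o + 2)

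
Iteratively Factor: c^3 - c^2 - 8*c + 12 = (c - 2)*(c^2 + c - 6) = (c - 2)^2*(c + 3)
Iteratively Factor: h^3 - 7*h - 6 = (h - 3)*(h^2 + 3*h + 2) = (h - 3)*(h + 1)*(h + 2)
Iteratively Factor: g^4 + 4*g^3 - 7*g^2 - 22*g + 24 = (g + 3)*(g^3 + g^2 - 10*g + 8) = (g - 1)*(g + 3)*(g^2 + 2*g - 8) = (g - 1)*(g + 3)*(g + 4)*(g - 2)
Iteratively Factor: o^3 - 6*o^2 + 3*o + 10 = (o - 2)*(o^2 - 4*o - 5) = (o - 5)*(o - 2)*(o + 1)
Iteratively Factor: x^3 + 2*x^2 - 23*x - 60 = (x + 4)*(x^2 - 2*x - 15) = (x + 3)*(x + 4)*(x - 5)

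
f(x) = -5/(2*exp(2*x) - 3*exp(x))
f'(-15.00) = -5448362.29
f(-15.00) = 5448363.40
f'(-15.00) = -5448362.29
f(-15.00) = 5448363.40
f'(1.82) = 0.20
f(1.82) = -0.09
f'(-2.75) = -26.02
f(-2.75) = 27.23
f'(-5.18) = -296.13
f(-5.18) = 297.25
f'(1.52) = 0.44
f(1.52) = -0.18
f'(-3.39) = -49.42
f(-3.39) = 50.58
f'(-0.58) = -1.92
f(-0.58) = 4.75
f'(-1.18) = -5.06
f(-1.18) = 6.82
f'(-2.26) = -15.88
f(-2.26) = 17.17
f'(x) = -5*(-4*exp(2*x) + 3*exp(x))/(2*exp(2*x) - 3*exp(x))^2 = 5*(4*exp(x) - 3)*exp(-x)/(2*exp(x) - 3)^2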